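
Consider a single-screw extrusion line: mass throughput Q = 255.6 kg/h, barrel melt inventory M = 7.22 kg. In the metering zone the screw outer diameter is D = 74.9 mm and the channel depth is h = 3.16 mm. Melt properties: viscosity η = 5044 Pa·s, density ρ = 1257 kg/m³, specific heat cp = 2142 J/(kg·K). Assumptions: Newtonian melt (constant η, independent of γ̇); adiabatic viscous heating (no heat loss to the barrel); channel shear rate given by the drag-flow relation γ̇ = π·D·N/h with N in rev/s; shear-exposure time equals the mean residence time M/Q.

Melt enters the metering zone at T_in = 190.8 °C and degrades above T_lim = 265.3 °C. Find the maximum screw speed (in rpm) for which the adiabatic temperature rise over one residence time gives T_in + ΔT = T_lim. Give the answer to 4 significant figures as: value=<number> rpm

Throughput in SI: Q_s = 255.6 kg/h ÷ 3600 s/h = 0.071 kg/s
Mean residence time: t_res = M/Q_s = 7.22 kg / 0.071 kg/s = 101.69 s
D = 74.9 mm = 0.0749 m;  h = 3.16 mm = 0.00316 m
ΔT_a = T_lim − T_in = 265.3 °C − 190.8 °C = 74.5 K
Invert ΔT = ηγ̇²t_res/(ρcp) for γ̇: γ̇_max² = ΔT_a ρ cp / (η t_res) = 74.5·1257·2142 / (5044·101.69) = 391.072 s⁻²
γ̇_max = √391.072 = 19.7755 s⁻¹
Solve γ̇ = πDN/h for N: N_max = γ̇_max·h/(π·D) = 19.7755 × 0.00316 / (π × 0.0749) = 0.265573 rev/s = 15.9344 rpm

value=15.93 rpm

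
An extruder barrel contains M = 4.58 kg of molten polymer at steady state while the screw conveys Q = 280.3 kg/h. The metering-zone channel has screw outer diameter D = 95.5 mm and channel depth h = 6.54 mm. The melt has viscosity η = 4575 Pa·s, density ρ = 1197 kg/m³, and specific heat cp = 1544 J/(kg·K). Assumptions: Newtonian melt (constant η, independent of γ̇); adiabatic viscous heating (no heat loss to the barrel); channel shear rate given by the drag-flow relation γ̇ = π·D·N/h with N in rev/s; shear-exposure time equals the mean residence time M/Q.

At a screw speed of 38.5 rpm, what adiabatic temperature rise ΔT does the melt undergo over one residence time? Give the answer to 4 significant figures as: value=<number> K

Throughput in SI: Q_s = 280.3 kg/h ÷ 3600 s/h = 0.0778611 kg/s
t_res = M / Q_s = 4.58 ÷ 0.0778611 = 58.8227 s
D = 95.5 mm = 0.0955 m;  h = 6.54 mm = 0.00654 m;  N = 38.5 rpm / 60 = 0.641667 rev/s
Shear rate: γ̇ = πDN/h = π·0.0955·0.641667/0.00654 = 29.4364 s⁻¹
Adiabatic rise: ΔT = η γ̇² t_res / (ρ cp) = 4575·(29.4364)²·58.8227 / (1197·1544) = 126.172 K

value=126.2 K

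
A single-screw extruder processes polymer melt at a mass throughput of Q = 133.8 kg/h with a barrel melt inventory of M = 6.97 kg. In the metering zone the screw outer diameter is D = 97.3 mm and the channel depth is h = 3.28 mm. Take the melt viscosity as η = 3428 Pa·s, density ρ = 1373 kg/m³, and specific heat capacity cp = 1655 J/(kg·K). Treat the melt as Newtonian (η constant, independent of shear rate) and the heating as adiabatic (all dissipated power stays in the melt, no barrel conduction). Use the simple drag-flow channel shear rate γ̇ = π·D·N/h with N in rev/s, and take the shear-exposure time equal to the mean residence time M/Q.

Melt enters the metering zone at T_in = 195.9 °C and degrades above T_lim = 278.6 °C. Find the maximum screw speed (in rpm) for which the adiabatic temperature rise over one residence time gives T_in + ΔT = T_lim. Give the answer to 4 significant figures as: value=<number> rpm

Q_s = Q / 3600 = 133.8 / 3600 = 0.0371667 kg/s
t_res = M / Q_s = 6.97 / 0.0371667 = 187.534 s
Convert to metres: D = 0.0973 m, h = 0.00328 m
ΔT_a = T_lim − T_in = 278.6 °C − 195.9 °C = 82.7 K
γ̇_max² = ΔT_a·ρ·cp/(η·t_res) = 82.7·1373·1655/(3428·187.534) = 292.317 s⁻²
Take the square root: γ̇_max = √(292.317) = 17.0973 s⁻¹
N_max = γ̇_max·h / (π·D) = 17.0973 · 0.00328 / (π · 0.0973) = 0.183459 rev/s = 11.0075 rpm

value=11.01 rpm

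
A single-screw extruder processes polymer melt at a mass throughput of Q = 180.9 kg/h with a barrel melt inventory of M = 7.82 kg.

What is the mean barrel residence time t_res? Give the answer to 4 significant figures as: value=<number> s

Q_s = Q / 3600 = 180.9 / 3600 = 0.05025 kg/s
t_res = M / Q_s = 7.82 / 0.05025 = 155.622 s

value=155.6 s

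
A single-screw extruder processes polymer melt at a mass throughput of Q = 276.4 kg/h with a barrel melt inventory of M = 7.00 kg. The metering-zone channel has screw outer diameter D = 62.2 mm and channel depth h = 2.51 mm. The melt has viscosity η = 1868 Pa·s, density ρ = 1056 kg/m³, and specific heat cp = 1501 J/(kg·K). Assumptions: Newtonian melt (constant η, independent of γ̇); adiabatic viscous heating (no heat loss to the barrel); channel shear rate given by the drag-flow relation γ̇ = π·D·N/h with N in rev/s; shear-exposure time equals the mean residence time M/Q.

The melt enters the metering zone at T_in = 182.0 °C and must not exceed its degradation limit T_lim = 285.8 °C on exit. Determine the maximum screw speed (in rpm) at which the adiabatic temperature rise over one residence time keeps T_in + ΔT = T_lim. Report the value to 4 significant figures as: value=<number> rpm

Throughput in SI: Q_s = 276.4 kg/h ÷ 3600 s/h = 0.0767778 kg/s
t_res = M / Q_s = 7.00 / 0.0767778 = 91.1722 s
D = 62.2 mm = 0.0622 m;  h = 2.51 mm = 0.00251 m
Allowable rise: ΔT_a = T_lim − T_in = 285.8 − 182.0 = 103.8 K
γ̇_max² = ΔT_a·ρ·cp / (η·t_res) = [103.8 × 1056 × 1501] / [1868 × 91.1722] = 966.057 s⁻²
Take the square root: γ̇_max = √(966.057) = 31.0815 s⁻¹
N_max = γ̇_max·h / (π·D) = 31.0815 · 0.00251 / (π · 0.0622) = 0.399241 rev/s = 23.9544 rpm

value=23.95 rpm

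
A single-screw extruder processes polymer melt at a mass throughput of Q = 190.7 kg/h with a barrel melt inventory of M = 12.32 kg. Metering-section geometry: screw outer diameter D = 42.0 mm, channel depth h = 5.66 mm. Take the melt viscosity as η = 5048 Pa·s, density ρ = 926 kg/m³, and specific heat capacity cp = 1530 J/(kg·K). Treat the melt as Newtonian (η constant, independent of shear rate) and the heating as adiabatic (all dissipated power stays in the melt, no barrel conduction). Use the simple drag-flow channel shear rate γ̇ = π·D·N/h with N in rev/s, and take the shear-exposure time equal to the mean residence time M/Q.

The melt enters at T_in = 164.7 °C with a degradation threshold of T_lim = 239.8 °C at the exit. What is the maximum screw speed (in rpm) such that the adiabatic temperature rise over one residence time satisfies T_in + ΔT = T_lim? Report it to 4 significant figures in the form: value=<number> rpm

Q_s = Q / 3600 = 190.7 / 3600 = 0.0529722 kg/s
Mean residence time: t_res = M/Q_s = 12.32 kg / 0.0529722 kg/s = 232.575 s
Geometry in SI: D = 42.0 mm → 0.042 m, h = 5.66 mm → 0.00566 m
Allowable rise: ΔT_a = T_lim − T_in = 239.8 − 164.7 = 75.1 K
γ̇_max² = ΔT_a·ρ·cp/(η·t_res) = 75.1·926·1530/(5048·232.575) = 90.6276 s⁻²
Take the square root: γ̇_max = √(90.6276) = 9.51985 s⁻¹
Solve γ̇ = πDN/h for N: N_max = γ̇_max·h/(π·D) = 9.51985 × 0.00566 / (π × 0.042) = 0.408364 rev/s = 24.5018 rpm

value=24.50 rpm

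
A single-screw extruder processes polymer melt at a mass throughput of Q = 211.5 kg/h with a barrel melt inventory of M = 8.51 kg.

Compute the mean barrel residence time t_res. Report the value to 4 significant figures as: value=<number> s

Throughput in SI: Q_s = 211.5 kg/h ÷ 3600 s/h = 0.05875 kg/s
t_res = M / Q_s = 8.51 ÷ 0.05875 = 144.851 s

value=144.9 s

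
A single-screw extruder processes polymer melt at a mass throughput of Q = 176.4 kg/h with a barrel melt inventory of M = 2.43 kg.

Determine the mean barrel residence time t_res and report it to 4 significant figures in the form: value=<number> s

Throughput in SI: Q_s = 176.4 kg/h ÷ 3600 s/h = 0.049 kg/s
t_res = M / Q_s = 2.43 / 0.049 = 49.5918 s

value=49.59 s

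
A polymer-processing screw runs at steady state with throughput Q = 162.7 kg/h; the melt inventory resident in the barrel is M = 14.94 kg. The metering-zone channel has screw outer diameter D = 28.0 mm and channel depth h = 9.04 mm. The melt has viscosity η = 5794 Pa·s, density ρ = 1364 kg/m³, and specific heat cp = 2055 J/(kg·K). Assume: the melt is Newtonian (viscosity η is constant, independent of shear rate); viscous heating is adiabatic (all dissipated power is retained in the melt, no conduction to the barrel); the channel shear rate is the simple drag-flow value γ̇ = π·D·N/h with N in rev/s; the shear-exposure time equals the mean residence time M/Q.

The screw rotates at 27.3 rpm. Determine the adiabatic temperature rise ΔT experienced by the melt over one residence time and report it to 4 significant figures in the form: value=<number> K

Convert throughput: Q = 162.7 kg/h = 162.7/3600 = 0.0451944 kg/s
t_res = M / Q_s = 14.94 / 0.0451944 = 330.572 s
Convert to SI: D = 0.028 m, h = 0.00904 m, N = 27.3/60 = 0.455 rev/s
Shear rate: γ̇ = πDN/h = π·0.028·0.455/0.00904 = 4.42742 s⁻¹
ΔT = η·γ̇²·t_res / (ρ·cp) = 5794 · (4.42742)² · 330.572 / (1364 · 2055) = 13.3943 K

value=13.39 K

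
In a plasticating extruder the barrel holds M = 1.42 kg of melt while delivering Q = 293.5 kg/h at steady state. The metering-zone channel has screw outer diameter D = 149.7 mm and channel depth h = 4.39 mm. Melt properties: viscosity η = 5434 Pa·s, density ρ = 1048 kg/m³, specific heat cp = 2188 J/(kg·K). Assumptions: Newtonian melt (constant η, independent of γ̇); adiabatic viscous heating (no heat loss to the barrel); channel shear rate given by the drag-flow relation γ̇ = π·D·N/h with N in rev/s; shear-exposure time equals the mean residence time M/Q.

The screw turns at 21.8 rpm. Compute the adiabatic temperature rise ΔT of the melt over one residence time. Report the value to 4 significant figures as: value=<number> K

Convert throughput: Q = 293.5 kg/h = 293.5/3600 = 0.0815278 kg/s
t_res = M / Q_s = 1.42 / 0.0815278 = 17.4174 s
Convert to SI: D = 0.1497 m, h = 0.00439 m, N = 21.8/60 = 0.363333 rev/s
γ̇ = π·D·N / h = π · 0.1497 · 0.363333 / 0.00439 = 38.9235 s⁻¹
ΔT = η·γ̇²·t_res/(ρ·cp) = [5434 × 38.9235² × 17.4174] / [1048 × 2188] = 62.5343 K

value=62.53 K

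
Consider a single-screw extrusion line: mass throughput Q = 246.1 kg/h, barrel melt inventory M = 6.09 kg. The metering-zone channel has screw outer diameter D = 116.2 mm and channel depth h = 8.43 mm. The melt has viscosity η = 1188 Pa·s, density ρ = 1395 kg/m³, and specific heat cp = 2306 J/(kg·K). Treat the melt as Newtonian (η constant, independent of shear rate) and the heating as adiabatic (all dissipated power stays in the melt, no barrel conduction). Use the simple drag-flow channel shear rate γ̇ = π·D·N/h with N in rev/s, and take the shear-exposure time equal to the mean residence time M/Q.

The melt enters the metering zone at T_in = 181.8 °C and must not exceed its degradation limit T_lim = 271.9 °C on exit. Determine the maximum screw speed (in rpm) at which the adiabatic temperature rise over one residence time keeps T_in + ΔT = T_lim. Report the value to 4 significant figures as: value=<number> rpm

value=72.51 rpm

Q_s = Q / 3600 = 246.1 / 3600 = 0.0683611 kg/s
t_res = M / Q_s = 6.09 / 0.0683611 = 89.0857 s
Geometry in SI: D = 116.2 mm → 0.1162 m, h = 8.43 mm → 0.00843 m
ΔT_a = T_lim − T_in = 271.9 − 181.8 = 90.1 K
γ̇_max² = ΔT_a·ρ·cp / (η·t_res) = [90.1 × 1395 × 2306] / [1188 × 89.0857] = 2738.63 s⁻²
Take the square root: γ̇_max = √(2738.63) = 52.3319 s⁻¹
N_max = γ̇_max h / (πD) = 52.3319·0.00843/(π·0.1162) = 1.20848 rev/s → ×60 = 72.5086 rpm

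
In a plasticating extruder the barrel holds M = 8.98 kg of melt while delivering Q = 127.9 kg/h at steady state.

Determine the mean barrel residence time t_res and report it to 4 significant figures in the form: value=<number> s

value=252.8 s

Convert throughput: Q = 127.9 kg/h = 127.9/3600 = 0.0355278 kg/s
t_res = M / Q_s = 8.98 ÷ 0.0355278 = 252.76 s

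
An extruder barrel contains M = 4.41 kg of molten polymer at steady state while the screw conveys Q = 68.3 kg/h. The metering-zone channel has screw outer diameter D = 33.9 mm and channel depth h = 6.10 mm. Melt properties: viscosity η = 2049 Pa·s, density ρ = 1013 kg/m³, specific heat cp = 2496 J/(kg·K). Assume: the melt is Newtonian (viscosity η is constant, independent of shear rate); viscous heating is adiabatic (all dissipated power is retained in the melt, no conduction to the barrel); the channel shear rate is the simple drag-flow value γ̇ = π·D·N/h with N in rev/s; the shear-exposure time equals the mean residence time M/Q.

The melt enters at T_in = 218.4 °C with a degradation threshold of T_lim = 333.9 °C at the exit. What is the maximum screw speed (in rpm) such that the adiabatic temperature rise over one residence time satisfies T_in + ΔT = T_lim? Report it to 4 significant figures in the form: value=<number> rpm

value=85.10 rpm

Q_s = Q / 3600 = 68.3 / 3600 = 0.0189722 kg/s
Mean residence time: t_res = M/Q_s = 4.41 kg / 0.0189722 kg/s = 232.445 s
Convert to metres: D = 0.0339 m, h = 0.0061 m
Allowable rise: ΔT_a = T_lim − T_in = 333.9 − 218.4 = 115.5 K
γ̇_max² = ΔT_a·ρ·cp / (η·t_res) = [115.5 × 1013 × 2496] / [2049 × 232.445] = 613.16 s⁻²
γ̇_max = sqrt(613.16) = 24.7621 s⁻¹
Solve γ̇ = πDN/h for N: N_max = γ̇_max·h/(π·D) = 24.7621 × 0.0061 / (π × 0.0339) = 1.4183 rev/s = 85.0978 rpm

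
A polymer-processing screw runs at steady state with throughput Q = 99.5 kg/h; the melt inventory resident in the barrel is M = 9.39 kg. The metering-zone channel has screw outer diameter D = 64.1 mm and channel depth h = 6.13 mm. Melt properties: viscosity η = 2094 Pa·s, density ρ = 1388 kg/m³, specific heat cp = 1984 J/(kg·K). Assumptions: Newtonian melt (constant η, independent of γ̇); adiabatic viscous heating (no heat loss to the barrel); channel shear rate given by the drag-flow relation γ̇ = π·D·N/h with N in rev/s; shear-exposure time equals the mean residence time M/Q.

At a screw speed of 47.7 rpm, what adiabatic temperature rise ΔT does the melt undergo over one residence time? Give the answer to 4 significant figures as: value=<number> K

value=176.2 K

Q_s = Q / 3600 = 99.5 / 3600 = 0.0276389 kg/s
t_res = M / Q_s = 9.39 / 0.0276389 = 339.739 s
Convert to SI: D = 0.0641 m, h = 0.00613 m, N = 47.7/60 = 0.795 rev/s
γ̇ = π D N / h = (π)(0.0641)(0.795) / 0.00613 = 26.1165 s⁻¹
ΔT = η·γ̇²·t_res / (ρ·cp) = 2094 · (26.1165)² · 339.739 / (1388 · 1984) = 176.206 K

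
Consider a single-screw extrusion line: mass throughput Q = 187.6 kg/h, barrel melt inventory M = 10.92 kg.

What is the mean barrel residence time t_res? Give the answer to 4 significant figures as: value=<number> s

value=209.6 s

Throughput in SI: Q_s = 187.6 kg/h ÷ 3600 s/h = 0.0521111 kg/s
t_res = M / Q_s = 10.92 ÷ 0.0521111 = 209.552 s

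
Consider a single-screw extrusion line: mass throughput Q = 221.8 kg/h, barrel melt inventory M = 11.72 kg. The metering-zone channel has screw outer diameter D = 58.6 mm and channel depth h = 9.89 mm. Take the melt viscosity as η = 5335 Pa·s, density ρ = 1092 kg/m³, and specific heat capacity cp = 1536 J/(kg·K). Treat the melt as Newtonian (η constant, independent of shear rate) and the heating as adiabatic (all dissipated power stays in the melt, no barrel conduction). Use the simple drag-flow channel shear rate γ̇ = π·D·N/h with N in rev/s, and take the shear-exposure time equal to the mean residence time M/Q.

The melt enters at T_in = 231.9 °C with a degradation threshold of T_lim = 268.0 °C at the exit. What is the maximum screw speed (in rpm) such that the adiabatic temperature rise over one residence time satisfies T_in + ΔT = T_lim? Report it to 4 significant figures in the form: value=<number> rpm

Convert throughput: Q = 221.8 kg/h = 221.8/3600 = 0.0616111 kg/s
Mean residence time: t_res = M/Q_s = 11.72 kg / 0.0616111 kg/s = 190.225 s
Geometry in SI: D = 58.6 mm → 0.0586 m, h = 9.89 mm → 0.00989 m
Allowable rise: ΔT_a = T_lim − T_in = 268.0 − 231.9 = 36.1 K
γ̇_max² = ΔT_a·ρ·cp/(η·t_res) = 36.1·1092·1536/(5335·190.225) = 59.6648 s⁻²
γ̇_max = sqrt(59.6648) = 7.7243 s⁻¹
N_max = γ̇_max·h / (π·D) = 7.7243 · 0.00989 / (π · 0.0586) = 0.414962 rev/s = 24.8977 rpm

value=24.90 rpm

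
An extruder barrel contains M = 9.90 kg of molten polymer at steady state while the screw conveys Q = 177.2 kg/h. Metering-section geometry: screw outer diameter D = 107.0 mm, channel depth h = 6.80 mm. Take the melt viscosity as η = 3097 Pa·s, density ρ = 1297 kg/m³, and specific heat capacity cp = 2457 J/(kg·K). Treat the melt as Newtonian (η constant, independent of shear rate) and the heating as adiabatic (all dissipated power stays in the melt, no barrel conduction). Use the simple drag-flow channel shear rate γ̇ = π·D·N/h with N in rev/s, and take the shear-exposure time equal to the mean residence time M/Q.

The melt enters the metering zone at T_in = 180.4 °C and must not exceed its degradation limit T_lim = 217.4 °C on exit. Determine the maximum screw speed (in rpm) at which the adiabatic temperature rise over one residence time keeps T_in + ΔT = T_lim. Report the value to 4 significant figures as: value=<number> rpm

value=16.70 rpm

Q_s = Q / 3600 = 177.2 / 3600 = 0.0492222 kg/s
Mean residence time: t_res = M/Q_s = 9.90 kg / 0.0492222 kg/s = 201.129 s
Geometry in SI: D = 107.0 mm → 0.107 m, h = 6.80 mm → 0.0068 m
ΔT_a = T_lim − T_in = 217.4 °C − 180.4 °C = 37 K
γ̇_max² = ΔT_a·ρ·cp/(η·t_res) = 37·1297·2457/(3097·201.129) = 189.292 s⁻²
γ̇_max = sqrt(189.292) = 13.7583 s⁻¹
N_max = γ̇_max·h / (π·D) = 13.7583 · 0.0068 / (π · 0.107) = 0.278318 rev/s = 16.6991 rpm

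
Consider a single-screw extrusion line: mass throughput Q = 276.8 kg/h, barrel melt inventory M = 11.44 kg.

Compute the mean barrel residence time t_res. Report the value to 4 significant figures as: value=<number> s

Throughput in SI: Q_s = 276.8 kg/h ÷ 3600 s/h = 0.0768889 kg/s
Mean residence time: t_res = M/Q_s = 11.44 kg / 0.0768889 kg/s = 148.786 s

value=148.8 s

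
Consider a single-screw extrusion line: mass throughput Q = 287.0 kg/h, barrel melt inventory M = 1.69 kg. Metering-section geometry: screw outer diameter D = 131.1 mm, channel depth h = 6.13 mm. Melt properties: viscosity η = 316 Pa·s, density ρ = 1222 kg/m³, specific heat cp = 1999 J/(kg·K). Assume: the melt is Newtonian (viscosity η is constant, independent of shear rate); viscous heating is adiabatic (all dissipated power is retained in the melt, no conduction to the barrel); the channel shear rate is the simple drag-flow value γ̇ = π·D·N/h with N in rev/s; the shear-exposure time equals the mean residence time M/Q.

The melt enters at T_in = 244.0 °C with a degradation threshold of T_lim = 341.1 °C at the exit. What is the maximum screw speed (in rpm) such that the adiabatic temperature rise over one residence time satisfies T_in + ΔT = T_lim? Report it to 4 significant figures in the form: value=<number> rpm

value=168.0 rpm

Q_s = Q / 3600 = 287.0 / 3600 = 0.0797222 kg/s
Mean residence time: t_res = M/Q_s = 1.69 kg / 0.0797222 kg/s = 21.1986 s
Convert to metres: D = 0.1311 m, h = 0.00613 m
ΔT_a = T_lim − T_in = 341.1 − 244.0 = 97.1 K
Invert ΔT = ηγ̇²t_res/(ρcp) for γ̇: γ̇_max² = ΔT_a ρ cp / (η t_res) = 97.1·1222·1999 / (316·21.1986) = 35408.6 s⁻²
Take the square root: γ̇_max = √(35408.6) = 188.172 s⁻¹
N_max = γ̇_max·h / (π·D) = 188.172 · 0.00613 / (π · 0.1311) = 2.80067 rev/s = 168.04 rpm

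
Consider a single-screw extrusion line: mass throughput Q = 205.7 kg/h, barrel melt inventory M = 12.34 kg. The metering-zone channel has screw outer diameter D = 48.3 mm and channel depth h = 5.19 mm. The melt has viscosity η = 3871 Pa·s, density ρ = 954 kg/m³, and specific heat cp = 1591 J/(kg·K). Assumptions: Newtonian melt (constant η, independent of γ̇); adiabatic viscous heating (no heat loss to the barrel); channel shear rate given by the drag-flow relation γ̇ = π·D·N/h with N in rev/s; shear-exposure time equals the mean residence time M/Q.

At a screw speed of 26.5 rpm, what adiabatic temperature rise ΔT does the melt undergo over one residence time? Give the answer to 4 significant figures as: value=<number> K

value=91.84 K

Q_s = Q / 3600 = 205.7 / 3600 = 0.0571389 kg/s
t_res = M / Q_s = 12.34 ÷ 0.0571389 = 215.965 s
D = 48.3 mm = 0.0483 m;  h = 5.19 mm = 0.00519 m;  N = 26.5 rpm / 60 = 0.441667 rev/s
γ̇ = π D N / h = (π)(0.0483)(0.441667) / 0.00519 = 12.9129 s⁻¹
Adiabatic rise: ΔT = η γ̇² t_res / (ρ cp) = 3871·(12.9129)²·215.965 / (954·1591) = 91.841 K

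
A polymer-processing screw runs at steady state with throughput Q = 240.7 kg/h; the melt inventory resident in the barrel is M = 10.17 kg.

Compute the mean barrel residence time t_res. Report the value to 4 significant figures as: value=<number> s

value=152.1 s

Throughput in SI: Q_s = 240.7 kg/h ÷ 3600 s/h = 0.0668611 kg/s
t_res = M / Q_s = 10.17 ÷ 0.0668611 = 152.106 s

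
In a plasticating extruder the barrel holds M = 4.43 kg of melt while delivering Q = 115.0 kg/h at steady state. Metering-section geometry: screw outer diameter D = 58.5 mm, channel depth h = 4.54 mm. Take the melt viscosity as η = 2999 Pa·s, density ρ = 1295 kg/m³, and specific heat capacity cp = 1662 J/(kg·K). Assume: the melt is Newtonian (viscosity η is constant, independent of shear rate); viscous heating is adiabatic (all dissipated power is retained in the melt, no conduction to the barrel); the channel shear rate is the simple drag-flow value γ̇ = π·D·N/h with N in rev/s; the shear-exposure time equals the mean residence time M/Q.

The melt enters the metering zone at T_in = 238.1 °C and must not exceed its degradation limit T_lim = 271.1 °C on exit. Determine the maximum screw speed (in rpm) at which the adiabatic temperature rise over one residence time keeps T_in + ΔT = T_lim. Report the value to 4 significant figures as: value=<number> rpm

value=19.37 rpm

Throughput in SI: Q_s = 115.0 kg/h ÷ 3600 s/h = 0.0319444 kg/s
t_res = M / Q_s = 4.43 ÷ 0.0319444 = 138.678 s
Convert to metres: D = 0.0585 m, h = 0.00454 m
ΔT_a = T_lim − T_in = 271.1 °C − 238.1 °C = 33 K
γ̇_max² = ΔT_a·ρ·cp/(η·t_res) = 33·1295·1662/(2999·138.678) = 170.777 s⁻²
Take the square root: γ̇_max = √(170.777) = 13.0682 s⁻¹
Solve γ̇ = πDN/h for N: N_max = γ̇_max·h/(π·D) = 13.0682 × 0.00454 / (π × 0.0585) = 0.322823 rev/s = 19.3694 rpm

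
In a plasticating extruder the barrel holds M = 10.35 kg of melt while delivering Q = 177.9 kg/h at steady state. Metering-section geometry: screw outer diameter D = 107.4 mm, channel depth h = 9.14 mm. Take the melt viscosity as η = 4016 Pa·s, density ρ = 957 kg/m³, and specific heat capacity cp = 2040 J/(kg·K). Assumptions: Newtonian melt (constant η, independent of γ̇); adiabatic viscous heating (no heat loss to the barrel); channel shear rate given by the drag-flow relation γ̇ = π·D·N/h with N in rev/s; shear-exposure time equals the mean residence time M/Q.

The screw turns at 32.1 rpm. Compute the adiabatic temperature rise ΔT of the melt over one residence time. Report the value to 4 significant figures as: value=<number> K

Throughput in SI: Q_s = 177.9 kg/h ÷ 3600 s/h = 0.0494167 kg/s
t_res = M / Q_s = 10.35 ÷ 0.0494167 = 209.444 s
Geometry in metres: D = 107.4 mm → 0.1074 m, h = 9.14 mm → 0.00914 m; screw speed N = 32.1 rpm = 0.535 rev/s
γ̇ = π·D·N / h = π · 0.1074 · 0.535 / 0.00914 = 19.7498 s⁻¹
ΔT = η·γ̇²·t_res / (ρ·cp) = 4016 · (19.7498)² · 209.444 / (957 · 2040) = 168.051 K

value=168.1 K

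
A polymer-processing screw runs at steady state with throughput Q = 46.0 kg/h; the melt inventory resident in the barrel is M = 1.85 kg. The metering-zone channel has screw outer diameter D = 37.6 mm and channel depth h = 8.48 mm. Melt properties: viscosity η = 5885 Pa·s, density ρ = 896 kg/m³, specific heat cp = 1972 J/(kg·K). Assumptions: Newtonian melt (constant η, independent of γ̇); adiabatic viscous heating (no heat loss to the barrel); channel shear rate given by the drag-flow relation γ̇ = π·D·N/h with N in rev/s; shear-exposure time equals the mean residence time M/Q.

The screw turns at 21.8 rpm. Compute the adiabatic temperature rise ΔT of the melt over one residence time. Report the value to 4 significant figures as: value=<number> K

Convert throughput: Q = 46.0 kg/h = 46.0/3600 = 0.0127778 kg/s
Mean residence time: t_res = M/Q_s = 1.85 kg / 0.0127778 kg/s = 144.783 s
D = 37.6 mm = 0.0376 m;  h = 8.48 mm = 0.00848 m;  N = 21.8 rpm / 60 = 0.363333 rev/s
Shear rate: γ̇ = πDN/h = π·0.0376·0.363333/0.00848 = 5.06113 s⁻¹
ΔT = η·γ̇²·t_res / (ρ·cp) = 5885 · (5.06113)² · 144.783 / (896 · 1972) = 12.3521 K

value=12.35 K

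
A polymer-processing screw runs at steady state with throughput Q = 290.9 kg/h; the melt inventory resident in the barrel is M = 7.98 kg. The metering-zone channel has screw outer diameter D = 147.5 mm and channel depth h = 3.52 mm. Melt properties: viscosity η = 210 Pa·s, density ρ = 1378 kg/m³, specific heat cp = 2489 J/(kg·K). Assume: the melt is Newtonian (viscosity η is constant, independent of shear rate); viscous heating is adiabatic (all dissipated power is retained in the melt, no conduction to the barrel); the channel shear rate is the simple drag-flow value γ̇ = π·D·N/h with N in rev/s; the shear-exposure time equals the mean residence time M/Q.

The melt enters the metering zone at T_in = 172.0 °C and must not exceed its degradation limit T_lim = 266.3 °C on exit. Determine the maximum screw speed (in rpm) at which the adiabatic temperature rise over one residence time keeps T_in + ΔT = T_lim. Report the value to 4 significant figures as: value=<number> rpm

Throughput in SI: Q_s = 290.9 kg/h ÷ 3600 s/h = 0.0808056 kg/s
t_res = M / Q_s = 7.98 / 0.0808056 = 98.7556 s
D = 147.5 mm = 0.1475 m;  h = 3.52 mm = 0.00352 m
ΔT_a = T_lim − T_in = 266.3 − 172.0 = 94.3 K
γ̇_max² = ΔT_a·ρ·cp / (η·t_res) = [94.3 × 1378 × 2489] / [210 × 98.7556] = 15595.7 s⁻²
γ̇_max = sqrt(15595.7) = 124.883 s⁻¹
Solve γ̇ = πDN/h for N: N_max = γ̇_max·h/(π·D) = 124.883 × 0.00352 / (π × 0.1475) = 0.948644 rev/s = 56.9186 rpm

value=56.92 rpm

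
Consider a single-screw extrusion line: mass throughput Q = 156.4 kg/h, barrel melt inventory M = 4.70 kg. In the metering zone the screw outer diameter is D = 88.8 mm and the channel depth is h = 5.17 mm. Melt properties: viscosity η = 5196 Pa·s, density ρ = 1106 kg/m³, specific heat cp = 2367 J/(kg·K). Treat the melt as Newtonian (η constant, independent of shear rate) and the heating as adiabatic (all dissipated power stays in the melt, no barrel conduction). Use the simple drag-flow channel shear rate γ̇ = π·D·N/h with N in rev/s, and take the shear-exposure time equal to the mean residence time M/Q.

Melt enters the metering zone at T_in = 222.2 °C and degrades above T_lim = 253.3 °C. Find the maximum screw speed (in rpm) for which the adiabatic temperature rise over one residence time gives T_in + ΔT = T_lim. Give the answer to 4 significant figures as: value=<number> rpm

Convert throughput: Q = 156.4 kg/h = 156.4/3600 = 0.0434444 kg/s
Mean residence time: t_res = M/Q_s = 4.70 kg / 0.0434444 kg/s = 108.184 s
D = 88.8 mm = 0.0888 m;  h = 5.17 mm = 0.00517 m
Allowable rise: ΔT_a = T_lim − T_in = 253.3 − 222.2 = 31.1 K
γ̇_max² = ΔT_a·ρ·cp/(η·t_res) = 31.1·1106·2367/(5196·108.184) = 144.838 s⁻²
γ̇_max = √144.838 = 12.0348 s⁻¹
Solve γ̇ = πDN/h for N: N_max = γ̇_max·h/(π·D) = 12.0348 × 0.00517 / (π × 0.0888) = 0.223033 rev/s = 13.382 rpm

value=13.38 rpm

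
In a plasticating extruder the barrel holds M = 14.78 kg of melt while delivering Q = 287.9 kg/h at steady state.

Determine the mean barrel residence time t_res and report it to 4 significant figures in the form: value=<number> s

Q_s = Q / 3600 = 287.9 / 3600 = 0.0799722 kg/s
t_res = M / Q_s = 14.78 ÷ 0.0799722 = 184.814 s

value=184.8 s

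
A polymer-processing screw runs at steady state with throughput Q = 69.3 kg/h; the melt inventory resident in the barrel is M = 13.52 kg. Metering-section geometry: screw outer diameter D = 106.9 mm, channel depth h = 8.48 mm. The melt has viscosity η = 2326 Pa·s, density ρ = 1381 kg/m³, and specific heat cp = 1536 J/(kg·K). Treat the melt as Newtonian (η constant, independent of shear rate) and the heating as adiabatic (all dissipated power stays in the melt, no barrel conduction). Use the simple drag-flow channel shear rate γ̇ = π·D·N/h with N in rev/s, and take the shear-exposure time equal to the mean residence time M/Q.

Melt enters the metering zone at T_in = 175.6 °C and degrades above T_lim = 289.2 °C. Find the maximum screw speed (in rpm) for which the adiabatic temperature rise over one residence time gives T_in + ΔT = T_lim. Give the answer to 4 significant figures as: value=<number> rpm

value=18.40 rpm

Q_s = Q / 3600 = 69.3 / 3600 = 0.01925 kg/s
Mean residence time: t_res = M/Q_s = 13.52 kg / 0.01925 kg/s = 702.338 s
Geometry in SI: D = 106.9 mm → 0.1069 m, h = 8.48 mm → 0.00848 m
ΔT_a = T_lim − T_in = 289.2 °C − 175.6 °C = 113.6 K
γ̇_max² = ΔT_a·ρ·cp / (η·t_res) = [113.6 × 1381 × 1536] / [2326 × 702.338] = 147.505 s⁻²
γ̇_max = sqrt(147.505) = 12.1452 s⁻¹
N_max = γ̇_max h / (πD) = 12.1452·0.00848/(π·0.1069) = 0.306671 rev/s → ×60 = 18.4002 rpm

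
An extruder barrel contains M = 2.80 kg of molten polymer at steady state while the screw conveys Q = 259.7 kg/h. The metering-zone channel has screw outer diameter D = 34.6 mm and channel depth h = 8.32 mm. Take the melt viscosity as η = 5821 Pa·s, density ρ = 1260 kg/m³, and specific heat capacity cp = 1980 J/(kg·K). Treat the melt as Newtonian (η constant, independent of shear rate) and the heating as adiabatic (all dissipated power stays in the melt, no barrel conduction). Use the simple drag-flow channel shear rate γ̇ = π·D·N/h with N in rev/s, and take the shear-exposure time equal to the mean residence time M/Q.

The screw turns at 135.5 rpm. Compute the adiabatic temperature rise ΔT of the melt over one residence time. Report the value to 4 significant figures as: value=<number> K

Throughput in SI: Q_s = 259.7 kg/h ÷ 3600 s/h = 0.0721389 kg/s
t_res = M / Q_s = 2.80 ÷ 0.0721389 = 38.814 s
Convert to SI: D = 0.0346 m, h = 0.00832 m, N = 135.5/60 = 2.25833 rev/s
γ̇ = π D N / h = (π)(0.0346)(2.25833) / 0.00832 = 29.5047 s⁻¹
Adiabatic rise: ΔT = η γ̇² t_res / (ρ cp) = 5821·(29.5047)²·38.814 / (1260·1980) = 78.8373 K

value=78.84 K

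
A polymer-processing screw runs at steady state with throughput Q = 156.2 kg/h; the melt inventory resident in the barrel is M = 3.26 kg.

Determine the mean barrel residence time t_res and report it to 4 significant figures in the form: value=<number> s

Throughput in SI: Q_s = 156.2 kg/h ÷ 3600 s/h = 0.0433889 kg/s
Mean residence time: t_res = M/Q_s = 3.26 kg / 0.0433889 kg/s = 75.1344 s

value=75.13 s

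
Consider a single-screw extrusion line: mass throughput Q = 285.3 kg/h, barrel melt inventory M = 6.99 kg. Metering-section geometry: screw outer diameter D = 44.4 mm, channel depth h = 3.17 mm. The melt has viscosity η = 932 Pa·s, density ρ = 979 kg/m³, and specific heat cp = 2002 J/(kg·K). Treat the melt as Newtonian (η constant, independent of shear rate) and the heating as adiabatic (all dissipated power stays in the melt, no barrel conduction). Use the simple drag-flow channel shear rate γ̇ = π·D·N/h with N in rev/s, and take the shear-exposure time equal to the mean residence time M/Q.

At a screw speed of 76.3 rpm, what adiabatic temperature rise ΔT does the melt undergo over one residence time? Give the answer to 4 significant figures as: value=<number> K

value=131.3 K

Throughput in SI: Q_s = 285.3 kg/h ÷ 3600 s/h = 0.07925 kg/s
t_res = M / Q_s = 6.99 ÷ 0.07925 = 88.2019 s
Geometry in metres: D = 44.4 mm → 0.0444 m, h = 3.17 mm → 0.00317 m; screw speed N = 76.3 rpm = 1.27167 rev/s
γ̇ = π D N / h = (π)(0.0444)(1.27167) / 0.00317 = 55.956 s⁻¹
ΔT = η·γ̇²·t_res/(ρ·cp) = [932 × 55.956² × 88.2019] / [979 × 2002] = 131.323 K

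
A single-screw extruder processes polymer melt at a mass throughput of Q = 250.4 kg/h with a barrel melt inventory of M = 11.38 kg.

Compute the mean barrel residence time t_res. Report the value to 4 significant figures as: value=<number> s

Throughput in SI: Q_s = 250.4 kg/h ÷ 3600 s/h = 0.0695556 kg/s
Mean residence time: t_res = M/Q_s = 11.38 kg / 0.0695556 kg/s = 163.61 s

value=163.6 s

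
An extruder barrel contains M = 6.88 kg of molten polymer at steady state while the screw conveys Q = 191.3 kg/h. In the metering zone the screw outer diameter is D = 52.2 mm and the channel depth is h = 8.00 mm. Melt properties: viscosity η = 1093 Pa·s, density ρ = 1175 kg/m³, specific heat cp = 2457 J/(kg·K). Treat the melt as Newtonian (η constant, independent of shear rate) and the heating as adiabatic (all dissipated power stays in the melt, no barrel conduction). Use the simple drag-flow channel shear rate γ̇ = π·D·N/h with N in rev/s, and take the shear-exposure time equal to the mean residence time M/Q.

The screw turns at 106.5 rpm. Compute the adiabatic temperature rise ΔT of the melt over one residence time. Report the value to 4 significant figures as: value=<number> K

Convert throughput: Q = 191.3 kg/h = 191.3/3600 = 0.0531389 kg/s
t_res = M / Q_s = 6.88 / 0.0531389 = 129.472 s
D = 52.2 mm = 0.0522 m;  h = 8.00 mm = 0.008 m;  N = 106.5 rpm / 60 = 1.775 rev/s
γ̇ = π·D·N / h = π · 0.0522 · 1.775 / 0.008 = 36.3855 s⁻¹
Adiabatic rise: ΔT = η γ̇² t_res / (ρ cp) = 1093·(36.3855)²·129.472 / (1175·2457) = 64.8949 K

value=64.89 K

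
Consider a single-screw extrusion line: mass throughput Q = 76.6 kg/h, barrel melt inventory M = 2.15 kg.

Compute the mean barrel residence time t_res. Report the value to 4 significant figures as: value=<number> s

Throughput in SI: Q_s = 76.6 kg/h ÷ 3600 s/h = 0.0212778 kg/s
t_res = M / Q_s = 2.15 / 0.0212778 = 101.044 s

value=101.0 s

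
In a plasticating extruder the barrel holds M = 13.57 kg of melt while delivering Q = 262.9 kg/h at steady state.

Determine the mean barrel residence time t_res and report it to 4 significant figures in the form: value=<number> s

value=185.8 s

Q_s = Q / 3600 = 262.9 / 3600 = 0.0730278 kg/s
t_res = M / Q_s = 13.57 / 0.0730278 = 185.82 s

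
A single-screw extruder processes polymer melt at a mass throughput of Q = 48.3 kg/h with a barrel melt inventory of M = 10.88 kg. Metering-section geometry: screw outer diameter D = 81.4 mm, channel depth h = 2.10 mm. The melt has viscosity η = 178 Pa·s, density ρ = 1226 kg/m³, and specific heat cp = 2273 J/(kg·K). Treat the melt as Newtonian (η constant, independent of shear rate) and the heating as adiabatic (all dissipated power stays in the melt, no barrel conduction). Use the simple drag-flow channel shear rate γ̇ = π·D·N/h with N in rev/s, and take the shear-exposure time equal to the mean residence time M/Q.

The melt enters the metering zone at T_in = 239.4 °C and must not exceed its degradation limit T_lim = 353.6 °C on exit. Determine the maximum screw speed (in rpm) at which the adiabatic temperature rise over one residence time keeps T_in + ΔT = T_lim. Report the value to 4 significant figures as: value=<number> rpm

value=23.14 rpm

Throughput in SI: Q_s = 48.3 kg/h ÷ 3600 s/h = 0.0134167 kg/s
t_res = M / Q_s = 10.88 ÷ 0.0134167 = 810.932 s
Convert to metres: D = 0.0814 m, h = 0.0021 m
ΔT_a = T_lim − T_in = 353.6 °C − 239.4 °C = 114.2 K
Invert ΔT = ηγ̇²t_res/(ρcp) for γ̇: γ̇_max² = ΔT_a ρ cp / (η t_res) = 114.2·1226·2273 / (178·810.932) = 2204.71 s⁻²
Take the square root: γ̇_max = √(2204.71) = 46.9544 s⁻¹
Solve γ̇ = πDN/h for N: N_max = γ̇_max·h/(π·D) = 46.9544 × 0.0021 / (π × 0.0814) = 0.385586 rev/s = 23.1351 rpm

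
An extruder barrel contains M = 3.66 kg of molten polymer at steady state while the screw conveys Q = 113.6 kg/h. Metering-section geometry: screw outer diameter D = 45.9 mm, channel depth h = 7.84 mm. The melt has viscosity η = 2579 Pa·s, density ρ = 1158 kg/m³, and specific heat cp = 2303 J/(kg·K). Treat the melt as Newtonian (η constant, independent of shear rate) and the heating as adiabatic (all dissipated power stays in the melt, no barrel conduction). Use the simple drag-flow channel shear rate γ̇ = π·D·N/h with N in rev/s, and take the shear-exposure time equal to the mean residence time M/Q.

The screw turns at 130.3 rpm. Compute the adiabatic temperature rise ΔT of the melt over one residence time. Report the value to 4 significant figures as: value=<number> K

value=179.0 K

Throughput in SI: Q_s = 113.6 kg/h ÷ 3600 s/h = 0.0315556 kg/s
Mean residence time: t_res = M/Q_s = 3.66 kg / 0.0315556 kg/s = 115.986 s
Convert to SI: D = 0.0459 m, h = 0.00784 m, N = 130.3/60 = 2.17167 rev/s
Shear rate: γ̇ = πDN/h = π·0.0459·2.17167/0.00784 = 39.9429 s⁻¹
ΔT = η·γ̇²·t_res/(ρ·cp) = [2579 × 39.9429² × 115.986] / [1158 × 2303] = 178.951 K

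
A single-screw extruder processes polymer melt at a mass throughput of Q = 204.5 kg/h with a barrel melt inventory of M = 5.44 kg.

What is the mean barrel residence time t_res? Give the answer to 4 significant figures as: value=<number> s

Throughput in SI: Q_s = 204.5 kg/h ÷ 3600 s/h = 0.0568056 kg/s
Mean residence time: t_res = M/Q_s = 5.44 kg / 0.0568056 kg/s = 95.7653 s

value=95.77 s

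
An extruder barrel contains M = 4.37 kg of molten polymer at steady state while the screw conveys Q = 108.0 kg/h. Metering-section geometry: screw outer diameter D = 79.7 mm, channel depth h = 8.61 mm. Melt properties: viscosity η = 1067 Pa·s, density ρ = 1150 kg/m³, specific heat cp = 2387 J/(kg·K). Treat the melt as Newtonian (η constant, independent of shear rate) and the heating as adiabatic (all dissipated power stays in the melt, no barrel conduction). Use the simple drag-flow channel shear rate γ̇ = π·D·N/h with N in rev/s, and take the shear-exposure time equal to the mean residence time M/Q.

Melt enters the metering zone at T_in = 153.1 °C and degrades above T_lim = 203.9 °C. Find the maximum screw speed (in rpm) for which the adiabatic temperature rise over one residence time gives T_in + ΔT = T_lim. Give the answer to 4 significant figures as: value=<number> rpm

Q_s = Q / 3600 = 108.0 / 3600 = 0.03 kg/s
t_res = M / Q_s = 4.37 ÷ 0.03 = 145.667 s
Convert to metres: D = 0.0797 m, h = 0.00861 m
Allowable rise: ΔT_a = T_lim − T_in = 203.9 − 153.1 = 50.8 K
Invert ΔT = ηγ̇²t_res/(ρcp) for γ̇: γ̇_max² = ΔT_a ρ cp / (η t_res) = 50.8·1150·2387 / (1067·145.667) = 897.2 s⁻²
γ̇_max = sqrt(897.2) = 29.9533 s⁻¹
Solve γ̇ = πDN/h for N: N_max = γ̇_max·h/(π·D) = 29.9533 × 0.00861 / (π × 0.0797) = 1.03001 rev/s = 61.8003 rpm

value=61.80 rpm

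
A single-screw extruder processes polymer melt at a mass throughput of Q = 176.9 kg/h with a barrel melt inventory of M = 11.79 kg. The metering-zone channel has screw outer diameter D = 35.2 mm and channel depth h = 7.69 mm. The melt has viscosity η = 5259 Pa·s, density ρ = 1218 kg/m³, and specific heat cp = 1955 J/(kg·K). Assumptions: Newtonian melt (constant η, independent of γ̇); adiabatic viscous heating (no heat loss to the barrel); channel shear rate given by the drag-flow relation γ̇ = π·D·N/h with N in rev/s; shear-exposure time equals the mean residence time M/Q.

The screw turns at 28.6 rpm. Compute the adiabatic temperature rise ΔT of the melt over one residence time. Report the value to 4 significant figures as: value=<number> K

Convert throughput: Q = 176.9 kg/h = 176.9/3600 = 0.0491389 kg/s
t_res = M / Q_s = 11.79 / 0.0491389 = 239.932 s
Convert to SI: D = 0.0352 m, h = 0.00769 m, N = 28.6/60 = 0.476667 rev/s
Shear rate: γ̇ = πDN/h = π·0.0352·0.476667/0.00769 = 6.85458 s⁻¹
ΔT = η·γ̇²·t_res / (ρ·cp) = 5259 · (6.85458)² · 239.932 / (1218 · 1955) = 24.8977 K

value=24.90 K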